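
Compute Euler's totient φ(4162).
φ is multiplicative, with φ(p^e) = p^e − p^(e−1). Factorise 4162 = 2 · 2081. Then
  φ(4162) = (2 − 1) · (2081 − 1) = 1 · 2080 = 2080.

Final answer: φ(4162) = 2080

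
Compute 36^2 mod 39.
Use repeated squaring. Binary(2) = 10. Walk through the bits of the exponent 2 left-to-right: at each bit after the leading one, square the running value, then multiply by 36 if the bit is 1 (always reducing mod 39):
  bit 1 = 1 (leading): start with 36.
  bit 2 = 0: square 36^2 = 1296 ≡ 9 (mod 39).
Final value: 36^2 ≡ 9 (mod 39).

Final answer: 9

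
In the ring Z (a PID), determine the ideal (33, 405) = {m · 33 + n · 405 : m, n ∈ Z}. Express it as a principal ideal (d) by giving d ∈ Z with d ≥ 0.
In the PID Z, (a, b) is generated by gcd(a, b). Compute gcd(405, 33) with the extended Euclidean algorithm, tracking rows (r, s, t) with s·405 + t·33 = r:
  row A: (405, 1, 0)   [1·405 + 0·33 = 405]
  row B: (33, 0, 1)   [0·405 + 1·33 = 33]
  405 = 12·33 + 9   → row C = row A − 12·row B = (9, 1, −12)   [check: 1·405 − 12·33 = 9]
  33 = 3·9 + 6   → row D = row B − 3·row C = (6, −3, 37)   [check: −3·405 + 37·33 = 6]
  9 = 1·6 + 3   → row E = row C − 1·row D = (3, 4, −49)   [check: 4·405 − 49·33 = 3]
  6 = 2·3 + 0   → remainder 0, stop. gcd = 3 (last nonzero row E).
So gcd(33, 405) = 3, with Bézout identity 4·405 − 49·33 = 3. Containment (⊇): the Bézout identity exhibits 3 as an element of (33, 405), giving (3) ⊆ (33, 405). Containment (⊆): since 3 | 33 and 3 | 405 (33 = 3·11, 405 = 3·135), every Z-linear combination of 33 and 405 is divisible by 3, so (33, 405) ⊆ (3). Therefore (33, 405) = (3), d = 3.

Final answer: (33, 405) = (3); d = 3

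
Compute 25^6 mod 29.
Use repeated squaring. Binary(6) = 110. Walk through the bits of the exponent 6 left-to-right: at each bit after the leading one, square the running value, then multiply by 25 if the bit is 1 (always reducing mod 29):
  bit 1 = 1 (leading): start with 25.
  bit 2 = 1: square 25^2 = 625 ≡ 16; bit is 1, so multiply 16·25 = 400 ≡ 23 (mod 29).
  bit 3 = 0: square 23^2 = 529 ≡ 7 (mod 29).
Final value: 25^6 ≡ 7 (mod 29).

Final answer: 7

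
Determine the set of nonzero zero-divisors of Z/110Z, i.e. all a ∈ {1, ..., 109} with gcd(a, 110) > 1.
nonzero zero-divisors of Z/110Z = {2, 4, 5, 6, 8, 10, 11, 12, 14, 15, 16, 18, 20, 22, 24, 25, 26, 28, 30, 32, 33, 34, 35, 36, 38, 40, 42, 44, 45, 46, 48, 50, 52, 54, 55, 56, 58, 60, 62, 64, 65, 66, 68, 70, 72, 74, 75, 76, 77, 78, 80, 82, 84, 85, 86, 88, 90, 92, 94, 95, 96, 98, 99, 100, 102, 104, 105, 106, 108}

An element a ∈ Z/110Z (with a ≠ 0) is a zero-divisor iff gcd(a, 110) > 1 (because a is a unit precisely when gcd(a, n) = 1, and in Z/nZ every nonzero, non-unit element is a zero-divisor). Scan a = 1, ..., 109 and keep those with gcd(a, 110) > 1:
  gcd(2, 110) = 2, gcd(4, 110) = 2, gcd(5, 110) = 5, gcd(6, 110) = 2, gcd(8, 110) = 2, gcd(10, 110) = 10, gcd(11, 110) = 11, gcd(12, 110) = 2, gcd(14, 110) = 2, gcd(15, 110) = 5, gcd(16, 110) = 2, gcd(18, 110) = 2, gcd(20, 110) = 10, gcd(22, 110) = 22, gcd(24, 110) = 2, gcd(25, 110) = 5, gcd(26, 110) = 2, gcd(28, 110) = 2, gcd(30, 110) = 10, gcd(32, 110) = 2, gcd(33, 110) = 11, gcd(34, 110) = 2, gcd(35, 110) = 5, gcd(36, 110) = 2, gcd(38, 110) = 2, gcd(40, 110) = 10, gcd(42, 110) = 2, gcd(44, 110) = 22, gcd(45, 110) = 5, gcd(46, 110) = 2, gcd(48, 110) = 2, gcd(50, 110) = 10, gcd(52, 110) = 2, gcd(54, 110) = 2, gcd(55, 110) = 55, gcd(56, 110) = 2, gcd(58, 110) = 2, gcd(60, 110) = 10, gcd(62, 110) = 2, gcd(64, 110) = 2, gcd(65, 110) = 5, gcd(66, 110) = 22, gcd(68, 110) = 2, gcd(70, 110) = 10, gcd(72, 110) = 2, gcd(74, 110) = 2, gcd(75, 110) = 5, gcd(76, 110) = 2, gcd(77, 110) = 11, gcd(78, 110) = 2, gcd(80, 110) = 10, gcd(82, 110) = 2, gcd(84, 110) = 2, gcd(85, 110) = 5, gcd(86, 110) = 2, gcd(88, 110) = 22, gcd(90, 110) = 10, gcd(92, 110) = 2, gcd(94, 110) = 2, gcd(95, 110) = 5, gcd(96, 110) = 2, gcd(98, 110) = 2, gcd(99, 110) = 11, gcd(100, 110) = 10, gcd(102, 110) = 2, gcd(104, 110) = 2, gcd(105, 110) = 5, gcd(106, 110) = 2, gcd(108, 110) = 2.
All other a ∈ {1, ..., 109} have gcd(a, 110) = 1 and are units. So the nonzero zero-divisors are exactly the 69 values of a appearing in this scan.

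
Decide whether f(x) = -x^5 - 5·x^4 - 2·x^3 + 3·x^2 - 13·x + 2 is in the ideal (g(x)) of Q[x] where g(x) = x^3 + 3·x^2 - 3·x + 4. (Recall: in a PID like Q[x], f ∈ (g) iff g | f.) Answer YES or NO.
In Q[x] the ideal (g) consists of all multiples of g, so f ∈ (g) iff g | f, i.e. iff the remainder of f on division by g is 0. Divide f by g (g is monic, so eliminate the leading term of the running remainder at each step):
  leading term -x^5: subtract (-x^2)·g(x) = -x^5 - 3·x^4 + 3·x^3 - 4·x^2, leaving -2·x^4 - 5·x^3 + 7·x^2 - 13·x + 2
  leading term -2·x^4: subtract (-2·x)·g(x) = -2·x^4 - 6·x^3 + 6·x^2 - 8·x, leaving x^3 + x^2 - 5·x + 2
  leading term x^3: subtract (1)·g(x) = x^3 + 3·x^2 - 3·x + 4, leaving -2·x^2 - 2·x - 2
The remainder r(x) = -2·x^2 - 2·x - 2 ≠ 0 (and deg r < deg g), so g ∤ f, i.e. f ∉ (g).

Final answer: NO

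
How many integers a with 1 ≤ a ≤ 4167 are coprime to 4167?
2772

The number of a ∈ {1, ..., 4167} with gcd(a, 4167) = 1 is by definition Euler's totient φ(4167). φ is multiplicative, with φ(p^e) = p^e − p^(e−1). Factorise 4167 = 3^2 · 463. Then
  φ(4167) = (3^2 − 3^1) · (463 − 1) = 6 · 462 = 2772.
So there are 2772 such integers.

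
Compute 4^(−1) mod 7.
4^(−1) ≡ 2 (mod 7)

Apply the extended Euclidean algorithm to (7, 4), tracking rows (r, s, t) with s·7 + t·4 = r. Each division r_prev = q·r_cur + r_new produces the new row as (previous row) − q·(current row):
  row A: (7, 1, 0)   [1·7 + 0·4 = 7]
  row B: (4, 0, 1)   [0·7 + 1·4 = 4]
  7 = 1·4 + 3   → row C = row A − 1·row B = (3, 1, −1)   [check: 1·7 − 1·4 = 3]
  4 = 1·3 + 1   → row D = row B − 1·row C = (1, −1, 2)   [check: −1·7 + 2·4 = 1]
  3 = 3·1 + 0   → remainder 0, stop. gcd = 1 (last nonzero row D).
The gcd is 1, so 4 is invertible mod 7. The last nonzero row gives −1·7 + 2·4 = 1, so t = 2. So 4^(−1) ≡ 2 (mod 7). Verify: 4 · 2 = 8 ≡ 1 (mod 7). ✓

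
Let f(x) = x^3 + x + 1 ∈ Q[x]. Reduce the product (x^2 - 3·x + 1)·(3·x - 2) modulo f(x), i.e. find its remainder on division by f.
a · b ≡ -11·x^2 + 6·x - 5 (mod f(x))

First multiply in Q[x] without reducing: a · b = 3·x^3 - 11·x^2 + 9·x - 2. Now divide by f(x) = x^3 + x + 1, eliminating the leading term at each step:
  leading term 3·x^3: subtract (3)·f(x) = 3·x^3 + 3·x + 3, leaving -11·x^2 + 6·x - 5
The degree is now < 3, so this is the remainder. Hence a · b ≡ -11·x^2 + 6·x - 5 in Q[x]/(f).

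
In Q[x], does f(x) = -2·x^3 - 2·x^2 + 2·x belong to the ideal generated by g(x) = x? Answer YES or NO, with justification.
In Q[x] the ideal (g) consists of all multiples of g, so f ∈ (g) iff g | f, i.e. iff the remainder of f on division by g is 0. Divide f by g (g is monic, so eliminate the leading term of the running remainder at each step):
  leading term -2·x^3: subtract (-2·x^2)·g(x) = -2·x^3, leaving -2·x^2 + 2·x
  leading term -2·x^2: subtract (-2·x)·g(x) = -2·x^2, leaving 2·x
  leading term 2·x: subtract (2)·g(x) = 2·x, leaving 0
The remainder is 0, so f(x) = g(x) · h(x) with h(x) = -2·x^2 - 2·x + 2. Hence g | f, i.e. f ∈ (g).

Final answer: YES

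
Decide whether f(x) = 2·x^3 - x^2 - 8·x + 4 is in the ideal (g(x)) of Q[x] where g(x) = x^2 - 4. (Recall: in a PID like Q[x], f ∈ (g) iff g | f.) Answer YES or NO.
In Q[x] the ideal (g) consists of all multiples of g, so f ∈ (g) iff g | f, i.e. iff the remainder of f on division by g is 0. Divide f by g (g is monic, so eliminate the leading term of the running remainder at each step):
  leading term 2·x^3: subtract (2·x)·g(x) = 2·x^3 - 8·x, leaving 4 - x^2
  leading term -x^2: subtract (-1)·g(x) = 4 - x^2, leaving 0
The remainder is 0, so f(x) = g(x) · h(x) with h(x) = 2·x - 1. Hence g | f, i.e. f ∈ (g).

Final answer: YES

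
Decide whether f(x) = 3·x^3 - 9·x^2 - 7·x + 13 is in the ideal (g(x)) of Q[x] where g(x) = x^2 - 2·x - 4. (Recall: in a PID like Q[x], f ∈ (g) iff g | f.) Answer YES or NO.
In Q[x] the ideal (g) consists of all multiples of g, so f ∈ (g) iff g | f, i.e. iff the remainder of f on division by g is 0. Divide f by g (g is monic, so eliminate the leading term of the running remainder at each step):
  leading term 3·x^3: subtract (3·x)·g(x) = 3·x^3 - 6·x^2 - 12·x, leaving -3·x^2 + 5·x + 13
  leading term -3·x^2: subtract (-3)·g(x) = -3·x^2 + 6·x + 12, leaving 1 - x
The remainder r(x) = 1 - x ≠ 0 (and deg r < deg g), so g ∤ f, i.e. f ∉ (g).

Final answer: NO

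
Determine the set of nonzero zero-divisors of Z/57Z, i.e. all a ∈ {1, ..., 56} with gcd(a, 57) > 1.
nonzero zero-divisors of Z/57Z = {3, 6, 9, 12, 15, 18, 19, 21, 24, 27, 30, 33, 36, 38, 39, 42, 45, 48, 51, 54}

An element a ∈ Z/57Z (with a ≠ 0) is a zero-divisor iff gcd(a, 57) > 1 (because a is a unit precisely when gcd(a, n) = 1, and in Z/nZ every nonzero, non-unit element is a zero-divisor). Scan a = 1, ..., 56 and keep those with gcd(a, 57) > 1:
  gcd(3, 57) = 3, gcd(6, 57) = 3, gcd(9, 57) = 3, gcd(12, 57) = 3, gcd(15, 57) = 3, gcd(18, 57) = 3, gcd(19, 57) = 19, gcd(21, 57) = 3, gcd(24, 57) = 3, gcd(27, 57) = 3, gcd(30, 57) = 3, gcd(33, 57) = 3, gcd(36, 57) = 3, gcd(38, 57) = 19, gcd(39, 57) = 3, gcd(42, 57) = 3, gcd(45, 57) = 3, gcd(48, 57) = 3, gcd(51, 57) = 3, gcd(54, 57) = 3.
All other a ∈ {1, ..., 56} have gcd(a, 57) = 1 and are units. So the nonzero zero-divisors are exactly the 20 values of a appearing in this scan.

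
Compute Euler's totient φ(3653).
φ(3653) = 3360

φ is multiplicative, with φ(p^e) = p^e − p^(e−1). Factorise 3653 = 13 · 281. Then
  φ(3653) = (13 − 1) · (281 − 1) = 12 · 280 = 3360.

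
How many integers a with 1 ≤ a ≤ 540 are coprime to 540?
144

The number of a ∈ {1, ..., 540} with gcd(a, 540) = 1 is by definition Euler's totient φ(540). φ is multiplicative, with φ(p^e) = p^e − p^(e−1). Factorise 540 = 2^2 · 3^3 · 5. Then
  φ(540) = (2^2 − 2^1) · (3^3 − 3^2) · (5 − 1) = 2 · 18 · 4 = 144.
So there are 144 such integers.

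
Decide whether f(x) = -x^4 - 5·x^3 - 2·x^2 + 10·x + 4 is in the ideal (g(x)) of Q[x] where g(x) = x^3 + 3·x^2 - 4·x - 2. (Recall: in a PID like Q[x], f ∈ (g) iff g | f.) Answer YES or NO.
YES

In Q[x] the ideal (g) consists of all multiples of g, so f ∈ (g) iff g | f, i.e. iff the remainder of f on division by g is 0. Divide f by g (g is monic, so eliminate the leading term of the running remainder at each step):
  leading term -x^4: subtract (-x)·g(x) = -x^4 - 3·x^3 + 4·x^2 + 2·x, leaving -2·x^3 - 6·x^2 + 8·x + 4
  leading term -2·x^3: subtract (-2)·g(x) = -2·x^3 - 6·x^2 + 8·x + 4, leaving 0
The remainder is 0, so f(x) = g(x) · h(x) with h(x) = -x - 2. Hence g | f, i.e. f ∈ (g).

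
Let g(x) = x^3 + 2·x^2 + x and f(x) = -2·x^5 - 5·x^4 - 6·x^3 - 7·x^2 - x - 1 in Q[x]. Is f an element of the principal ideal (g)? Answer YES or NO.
In Q[x] the ideal (g) consists of all multiples of g, so f ∈ (g) iff g | f, i.e. iff the remainder of f on division by g is 0. Divide f by g (g is monic, so eliminate the leading term of the running remainder at each step):
  leading term -2·x^5: subtract (-2·x^2)·g(x) = -2·x^5 - 4·x^4 - 2·x^3, leaving -x^4 - 4·x^3 - 7·x^2 - x - 1
  leading term -x^4: subtract (-x)·g(x) = -x^4 - 2·x^3 - x^2, leaving -2·x^3 - 6·x^2 - x - 1
  leading term -2·x^3: subtract (-2)·g(x) = -2·x^3 - 4·x^2 - 2·x, leaving -2·x^2 + x - 1
The remainder r(x) = -2·x^2 + x - 1 ≠ 0 (and deg r < deg g), so g ∤ f, i.e. f ∉ (g).

Final answer: NO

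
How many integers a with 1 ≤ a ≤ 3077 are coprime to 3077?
2880

The number of a ∈ {1, ..., 3077} with gcd(a, 3077) = 1 is by definition Euler's totient φ(3077). φ is multiplicative, with φ(p^e) = p^e − p^(e−1). Factorise 3077 = 17 · 181. Then
  φ(3077) = (17 − 1) · (181 − 1) = 16 · 180 = 2880.
So there are 2880 such integers.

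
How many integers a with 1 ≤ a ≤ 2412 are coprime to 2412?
The number of a ∈ {1, ..., 2412} with gcd(a, 2412) = 1 is by definition Euler's totient φ(2412). φ is multiplicative, with φ(p^e) = p^e − p^(e−1). Factorise 2412 = 2^2 · 3^2 · 67. Then
  φ(2412) = (2^2 − 2^1) · (3^2 − 3^1) · (67 − 1) = 2 · 6 · 66 = 792.
So there are 792 such integers.

Final answer: 792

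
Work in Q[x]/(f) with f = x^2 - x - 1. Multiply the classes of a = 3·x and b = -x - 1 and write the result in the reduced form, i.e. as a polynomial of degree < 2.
First multiply in Q[x] without reducing: a · b = -3·x^2 - 3·x. Now divide by f(x) = x^2 - x - 1, eliminating the leading term at each step:
  leading term -3·x^2: subtract (-3)·f(x) = -3·x^2 + 3·x + 3, leaving -6·x - 3
The degree is now < 2, so this is the remainder. Hence a · b ≡ -6·x - 3 in Q[x]/(f).

Final answer: a · b ≡ -6·x - 3 (mod f(x))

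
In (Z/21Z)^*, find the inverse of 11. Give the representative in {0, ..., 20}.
11^(−1) ≡ 2 (mod 21)

Apply the extended Euclidean algorithm to (21, 11), tracking rows (r, s, t) with s·21 + t·11 = r. Each division r_prev = q·r_cur + r_new produces the new row as (previous row) − q·(current row):
  row A: (21, 1, 0)   [1·21 + 0·11 = 21]
  row B: (11, 0, 1)   [0·21 + 1·11 = 11]
  21 = 1·11 + 10   → row C = row A − 1·row B = (10, 1, −1)   [check: 1·21 − 1·11 = 10]
  11 = 1·10 + 1   → row D = row B − 1·row C = (1, −1, 2)   [check: −1·21 + 2·11 = 1]
  10 = 10·1 + 0   → remainder 0, stop. gcd = 1 (last nonzero row D).
The gcd is 1, so 11 is invertible mod 21. The last nonzero row gives −1·21 + 2·11 = 1, so t = 2. So 11^(−1) ≡ 2 (mod 21). Verify: 11 · 2 = 22 ≡ 1 (mod 21). ✓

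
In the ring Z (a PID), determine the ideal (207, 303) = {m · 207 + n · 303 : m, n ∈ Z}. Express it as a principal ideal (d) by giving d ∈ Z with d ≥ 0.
(207, 303) = (3); d = 3

In the PID Z, (a, b) is generated by gcd(a, b). Compute gcd(303, 207) with the extended Euclidean algorithm, tracking rows (r, s, t) with s·303 + t·207 = r:
  row A: (303, 1, 0)   [1·303 + 0·207 = 303]
  row B: (207, 0, 1)   [0·303 + 1·207 = 207]
  303 = 1·207 + 96   → row C = row A − 1·row B = (96, 1, −1)   [check: 1·303 − 1·207 = 96]
  207 = 2·96 + 15   → row D = row B − 2·row C = (15, −2, 3)   [check: −2·303 + 3·207 = 15]
  96 = 6·15 + 6   → row E = row C − 6·row D = (6, 13, −19)   [check: 13·303 − 19·207 = 6]
  15 = 2·6 + 3   → row F = row D − 2·row E = (3, −28, 41)   [check: −28·303 + 41·207 = 3]
  6 = 2·3 + 0   → remainder 0, stop. gcd = 3 (last nonzero row F).
So gcd(207, 303) = 3, with Bézout identity −28·303 + 41·207 = 3. Containment (⊇): the Bézout identity exhibits 3 as an element of (207, 303), giving (3) ⊆ (207, 303). Containment (⊆): since 3 | 207 and 3 | 303 (207 = 3·69, 303 = 3·101), every Z-linear combination of 207 and 303 is divisible by 3, so (207, 303) ⊆ (3). Therefore (207, 303) = (3), d = 3.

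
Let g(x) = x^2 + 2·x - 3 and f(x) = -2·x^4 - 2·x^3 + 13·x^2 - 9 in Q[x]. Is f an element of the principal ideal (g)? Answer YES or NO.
In Q[x] the ideal (g) consists of all multiples of g, so f ∈ (g) iff g | f, i.e. iff the remainder of f on division by g is 0. Divide f by g (g is monic, so eliminate the leading term of the running remainder at each step):
  leading term -2·x^4: subtract (-2·x^2)·g(x) = -2·x^4 - 4·x^3 + 6·x^2, leaving 2·x^3 + 7·x^2 - 9
  leading term 2·x^3: subtract (2·x)·g(x) = 2·x^3 + 4·x^2 - 6·x, leaving 3·x^2 + 6·x - 9
  leading term 3·x^2: subtract (3)·g(x) = 3·x^2 + 6·x - 9, leaving 0
The remainder is 0, so f(x) = g(x) · h(x) with h(x) = -2·x^2 + 2·x + 3. Hence g | f, i.e. f ∈ (g).

Final answer: YES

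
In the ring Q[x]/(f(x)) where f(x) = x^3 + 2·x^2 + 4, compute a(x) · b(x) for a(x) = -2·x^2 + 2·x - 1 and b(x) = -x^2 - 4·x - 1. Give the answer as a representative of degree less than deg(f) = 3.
a · b ≡ -9·x^2 - 6·x - 7 (mod f(x))

First multiply in Q[x] without reducing: a · b = 2·x^4 + 6·x^3 - 5·x^2 + 2·x + 1. Now divide by f(x) = x^3 + 2·x^2 + 4, eliminating the leading term at each step:
  leading term 2·x^4: subtract (2·x)·f(x) = 2·x^4 + 4·x^3 + 8·x, leaving 2·x^3 - 5·x^2 - 6·x + 1
  leading term 2·x^3: subtract (2)·f(x) = 2·x^3 + 4·x^2 + 8, leaving -9·x^2 - 6·x - 7
The degree is now < 3, so this is the remainder. Hence a · b ≡ -9·x^2 - 6·x - 7 in Q[x]/(f).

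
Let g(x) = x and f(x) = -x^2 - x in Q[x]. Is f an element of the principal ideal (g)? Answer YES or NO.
YES

In Q[x] the ideal (g) consists of all multiples of g, so f ∈ (g) iff g | f, i.e. iff the remainder of f on division by g is 0. Divide f by g (g is monic, so eliminate the leading term of the running remainder at each step):
  leading term -x^2: subtract (-x)·g(x) = -x^2, leaving -x
  leading term -x: subtract (-1)·g(x) = -x, leaving 0
The remainder is 0, so f(x) = g(x) · h(x) with h(x) = -x - 1. Hence g | f, i.e. f ∈ (g).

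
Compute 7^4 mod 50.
1

Use repeated squaring. Binary(4) = 100. Walk through the bits of the exponent 4 left-to-right: at each bit after the leading one, square the running value, then multiply by 7 if the bit is 1 (always reducing mod 50):
  bit 1 = 1 (leading): start with 7.
  bit 2 = 0: square 7^2 = 49 (mod 50).
  bit 3 = 0: square 49^2 = 2401 ≡ 1 (mod 50).
Final value: 7^4 ≡ 1 (mod 50).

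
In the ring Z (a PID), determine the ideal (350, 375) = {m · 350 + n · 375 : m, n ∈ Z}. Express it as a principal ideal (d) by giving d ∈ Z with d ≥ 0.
In the PID Z, (a, b) is generated by gcd(a, b). Compute gcd(375, 350) with the extended Euclidean algorithm, tracking rows (r, s, t) with s·375 + t·350 = r:
  row A: (375, 1, 0)   [1·375 + 0·350 = 375]
  row B: (350, 0, 1)   [0·375 + 1·350 = 350]
  375 = 1·350 + 25   → row C = row A − 1·row B = (25, 1, −1)   [check: 1·375 − 1·350 = 25]
  350 = 14·25 + 0   → remainder 0, stop. gcd = 25 (last nonzero row C).
So gcd(350, 375) = 25, with Bézout identity 1·375 − 1·350 = 25. Containment (⊇): the Bézout identity exhibits 25 as an element of (350, 375), giving (25) ⊆ (350, 375). Containment (⊆): since 25 | 350 and 25 | 375 (350 = 25·14, 375 = 25·15), every Z-linear combination of 350 and 375 is divisible by 25, so (350, 375) ⊆ (25). Therefore (350, 375) = (25), d = 25.

Final answer: (350, 375) = (25); d = 25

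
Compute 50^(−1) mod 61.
50^(−1) ≡ 11 (mod 61)

Apply the extended Euclidean algorithm to (61, 50), tracking rows (r, s, t) with s·61 + t·50 = r. Each division r_prev = q·r_cur + r_new produces the new row as (previous row) − q·(current row):
  row A: (61, 1, 0)   [1·61 + 0·50 = 61]
  row B: (50, 0, 1)   [0·61 + 1·50 = 50]
  61 = 1·50 + 11   → row C = row A − 1·row B = (11, 1, −1)   [check: 1·61 − 1·50 = 11]
  50 = 4·11 + 6   → row D = row B − 4·row C = (6, −4, 5)   [check: −4·61 + 5·50 = 6]
  11 = 1·6 + 5   → row E = row C − 1·row D = (5, 5, −6)   [check: 5·61 − 6·50 = 5]
  6 = 1·5 + 1   → row F = row D − 1·row E = (1, −9, 11)   [check: −9·61 + 11·50 = 1]
  5 = 5·1 + 0   → remainder 0, stop. gcd = 1 (last nonzero row F).
The gcd is 1, so 50 is invertible mod 61. The last nonzero row gives −9·61 + 11·50 = 1, so t = 11. So 50^(−1) ≡ 11 (mod 61). Verify: 50 · 11 = 550 ≡ 1 (mod 61). ✓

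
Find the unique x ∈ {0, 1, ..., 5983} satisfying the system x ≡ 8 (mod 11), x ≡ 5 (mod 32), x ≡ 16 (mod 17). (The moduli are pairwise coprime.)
The moduli 11, 32, 17 are pairwise coprime, so by the CRT there is a unique solution mod 11·32·17 = 5984.
Solve by successive substitution. Start with x ≡ 8 (mod 11).
  Combine with x ≡ 5 (mod 32): write x = 8 + 11·t and require 8 + 11·t ≡ 5 (mod 32), i.e. 11·t ≡ 5 − 8 ≡ 29 (mod 32). Since 11^(−1) ≡ 3 (mod 32), t ≡ 3·29 ≡ 23 (mod 32). So x ≡ 8 + 11·23 = 261 (mod 352).
  Combine with x ≡ 16 (mod 17): write x = 261 + 352·t and require 261 + 352·t ≡ 16 (mod 17), i.e. 352·t ≡ 16 − 261 ≡ 10 (mod 17). Since 352^(−1) ≡ 10 (mod 17) (352 ≡ 12 (mod 17)), t ≡ 10·10 ≡ 15 (mod 17). So x ≡ 261 + 352·15 = 5541 (mod 5984).
Unique solution in [0, 5984): x = 5541.

Final answer: x ≡ 5541 (mod 5984); the representative in [0, 5984) is 5541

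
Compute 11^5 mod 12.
Use repeated squaring. Binary(5) = 101. Walk through the bits of the exponent 5 left-to-right: at each bit after the leading one, square the running value, then multiply by 11 if the bit is 1 (always reducing mod 12):
  bit 1 = 1 (leading): start with 11.
  bit 2 = 0: square 11^2 = 121 ≡ 1 (mod 12).
  bit 3 = 1: square 1^2 = 1; bit is 1, so multiply 1·11 = 11 (mod 12).
Final value: 11^5 ≡ 11 (mod 12).

Final answer: 11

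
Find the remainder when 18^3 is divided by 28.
Use repeated squaring. Binary(3) = 11. Walk through the bits of the exponent 3 left-to-right: at each bit after the leading one, square the running value, then multiply by 18 if the bit is 1 (always reducing mod 28):
  bit 1 = 1 (leading): start with 18.
  bit 2 = 1: square 18^2 = 324 ≡ 16; bit is 1, so multiply 16·18 = 288 ≡ 8 (mod 28).
Final value: 18^3 ≡ 8 (mod 28).

Final answer: 8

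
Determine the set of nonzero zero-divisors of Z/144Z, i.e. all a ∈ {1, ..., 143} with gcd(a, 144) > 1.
An element a ∈ Z/144Z (with a ≠ 0) is a zero-divisor iff gcd(a, 144) > 1 (because a is a unit precisely when gcd(a, n) = 1, and in Z/nZ every nonzero, non-unit element is a zero-divisor). Scan a = 1, ..., 143 and keep those with gcd(a, 144) > 1:
  gcd(2, 144) = 2, gcd(3, 144) = 3, gcd(4, 144) = 4, gcd(6, 144) = 6, gcd(8, 144) = 8, gcd(9, 144) = 9, gcd(10, 144) = 2, gcd(12, 144) = 12, gcd(14, 144) = 2, gcd(15, 144) = 3, gcd(16, 144) = 16, gcd(18, 144) = 18, gcd(20, 144) = 4, gcd(21, 144) = 3, gcd(22, 144) = 2, gcd(24, 144) = 24, gcd(26, 144) = 2, gcd(27, 144) = 9, gcd(28, 144) = 4, gcd(30, 144) = 6, gcd(32, 144) = 16, gcd(33, 144) = 3, gcd(34, 144) = 2, gcd(36, 144) = 36, gcd(38, 144) = 2, gcd(39, 144) = 3, gcd(40, 144) = 8, gcd(42, 144) = 6, gcd(44, 144) = 4, gcd(45, 144) = 9, gcd(46, 144) = 2, gcd(48, 144) = 48, gcd(50, 144) = 2, gcd(51, 144) = 3, gcd(52, 144) = 4, gcd(54, 144) = 18, gcd(56, 144) = 8, gcd(57, 144) = 3, gcd(58, 144) = 2, gcd(60, 144) = 12, gcd(62, 144) = 2, gcd(63, 144) = 9, gcd(64, 144) = 16, gcd(66, 144) = 6, gcd(68, 144) = 4, gcd(69, 144) = 3, gcd(70, 144) = 2, gcd(72, 144) = 72, gcd(74, 144) = 2, gcd(75, 144) = 3, gcd(76, 144) = 4, gcd(78, 144) = 6, gcd(80, 144) = 16, gcd(81, 144) = 9, gcd(82, 144) = 2, gcd(84, 144) = 12, gcd(86, 144) = 2, gcd(87, 144) = 3, gcd(88, 144) = 8, gcd(90, 144) = 18, gcd(92, 144) = 4, gcd(93, 144) = 3, gcd(94, 144) = 2, gcd(96, 144) = 48, gcd(98, 144) = 2, gcd(99, 144) = 9, gcd(100, 144) = 4, gcd(102, 144) = 6, gcd(104, 144) = 8, gcd(105, 144) = 3, gcd(106, 144) = 2, gcd(108, 144) = 36, gcd(110, 144) = 2, gcd(111, 144) = 3, gcd(112, 144) = 16, gcd(114, 144) = 6, gcd(116, 144) = 4, gcd(117, 144) = 9, gcd(118, 144) = 2, gcd(120, 144) = 24, gcd(122, 144) = 2, gcd(123, 144) = 3, gcd(124, 144) = 4, gcd(126, 144) = 18, gcd(128, 144) = 16, gcd(129, 144) = 3, gcd(130, 144) = 2, gcd(132, 144) = 12, gcd(134, 144) = 2, gcd(135, 144) = 9, gcd(136, 144) = 8, gcd(138, 144) = 6, gcd(140, 144) = 4, gcd(141, 144) = 3, gcd(142, 144) = 2.
All other a ∈ {1, ..., 143} have gcd(a, 144) = 1 and are units. So the nonzero zero-divisors are exactly the 95 values of a appearing in this scan.

Final answer: nonzero zero-divisors of Z/144Z = {2, 3, 4, 6, 8, 9, 10, 12, 14, 15, 16, 18, 20, 21, 22, 24, 26, 27, 28, 30, 32, 33, 34, 36, 38, 39, 40, 42, 44, 45, 46, 48, 50, 51, 52, 54, 56, 57, 58, 60, 62, 63, 64, 66, 68, 69, 70, 72, 74, 75, 76, 78, 80, 81, 82, 84, 86, 87, 88, 90, 92, 93, 94, 96, 98, 99, 100, 102, 104, 105, 106, 108, 110, 111, 112, 114, 116, 117, 118, 120, 122, 123, 124, 126, 128, 129, 130, 132, 134, 135, 136, 138, 140, 141, 142}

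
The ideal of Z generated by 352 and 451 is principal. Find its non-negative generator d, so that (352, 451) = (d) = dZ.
(352, 451) = (11); d = 11

In the PID Z, (a, b) is generated by gcd(a, b). Compute gcd(451, 352) with the extended Euclidean algorithm, tracking rows (r, s, t) with s·451 + t·352 = r:
  row A: (451, 1, 0)   [1·451 + 0·352 = 451]
  row B: (352, 0, 1)   [0·451 + 1·352 = 352]
  451 = 1·352 + 99   → row C = row A − 1·row B = (99, 1, −1)   [check: 1·451 − 1·352 = 99]
  352 = 3·99 + 55   → row D = row B − 3·row C = (55, −3, 4)   [check: −3·451 + 4·352 = 55]
  99 = 1·55 + 44   → row E = row C − 1·row D = (44, 4, −5)   [check: 4·451 − 5·352 = 44]
  55 = 1·44 + 11   → row F = row D − 1·row E = (11, −7, 9)   [check: −7·451 + 9·352 = 11]
  44 = 4·11 + 0   → remainder 0, stop. gcd = 11 (last nonzero row F).
So gcd(352, 451) = 11, with Bézout identity −7·451 + 9·352 = 11. Containment (⊇): the Bézout identity exhibits 11 as an element of (352, 451), giving (11) ⊆ (352, 451). Containment (⊆): since 11 | 352 and 11 | 451 (352 = 11·32, 451 = 11·41), every Z-linear combination of 352 and 451 is divisible by 11, so (352, 451) ⊆ (11). Therefore (352, 451) = (11), d = 11.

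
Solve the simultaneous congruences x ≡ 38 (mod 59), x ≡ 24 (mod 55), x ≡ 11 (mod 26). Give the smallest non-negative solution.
x ≡ 43639 (mod 84370); the representative in [0, 84370) is 43639

The moduli 59, 55, 26 are pairwise coprime, so by the CRT there is a unique solution mod 59·55·26 = 84370.
Solve by successive substitution. Start with x ≡ 38 (mod 59).
  Combine with x ≡ 24 (mod 55): write x = 38 + 59·t and require 38 + 59·t ≡ 24 (mod 55), i.e. 59·t ≡ 24 − 38 ≡ 41 (mod 55). Since 59^(−1) ≡ 14 (mod 55) (59 ≡ 4 (mod 55)), t ≡ 14·41 ≡ 24 (mod 55). So x ≡ 38 + 59·24 = 1454 (mod 3245).
  Combine with x ≡ 11 (mod 26): write x = 1454 + 3245·t and require 1454 + 3245·t ≡ 11 (mod 26), i.e. 3245·t ≡ 11 − 1454 ≡ 13 (mod 26). Since 3245^(−1) ≡ 5 (mod 26) (3245 ≡ 21 (mod 26)), t ≡ 5·13 ≡ 13 (mod 26). So x ≡ 1454 + 3245·13 = 43639 (mod 84370).
Unique solution in [0, 84370): x = 43639.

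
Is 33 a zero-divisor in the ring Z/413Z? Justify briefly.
gcd(33, 413) = 1, so 33 is a unit in Z/413Z (it has a multiplicative inverse). A unit cannot be a zero-divisor: if 33·b ≡ 0 then multiplying both sides by 33^(−1) gives b ≡ 0. So 33 is not a zero-divisor.

Final answer: NO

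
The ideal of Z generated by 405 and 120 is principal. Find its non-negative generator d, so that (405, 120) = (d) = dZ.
(405, 120) = (15); d = 15

In the PID Z, (a, b) is generated by gcd(a, b). Compute gcd(405, 120) with the extended Euclidean algorithm, tracking rows (r, s, t) with s·405 + t·120 = r:
  row A: (405, 1, 0)   [1·405 + 0·120 = 405]
  row B: (120, 0, 1)   [0·405 + 1·120 = 120]
  405 = 3·120 + 45   → row C = row A − 3·row B = (45, 1, −3)   [check: 1·405 − 3·120 = 45]
  120 = 2·45 + 30   → row D = row B − 2·row C = (30, −2, 7)   [check: −2·405 + 7·120 = 30]
  45 = 1·30 + 15   → row E = row C − 1·row D = (15, 3, −10)   [check: 3·405 − 10·120 = 15]
  30 = 2·15 + 0   → remainder 0, stop. gcd = 15 (last nonzero row E).
So gcd(405, 120) = 15, with Bézout identity 3·405 − 10·120 = 15. Containment (⊇): the Bézout identity exhibits 15 as an element of (405, 120), giving (15) ⊆ (405, 120). Containment (⊆): since 15 | 405 and 15 | 120 (405 = 15·27, 120 = 15·8), every Z-linear combination of 405 and 120 is divisible by 15, so (405, 120) ⊆ (15). Therefore (405, 120) = (15), d = 15.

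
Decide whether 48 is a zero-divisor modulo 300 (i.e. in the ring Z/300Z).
gcd(48, 300) = 12 > 1, so 48 is not a unit in Z/300Z. In Z/nZ every nonzero non-unit is a zero-divisor: explicitly, take b = 300/gcd = 25 ≠ 0 (mod 300); then 48·25 = 1200 = 4·300, i.e. 48·25 ≡ 0 (mod 300). So 48 is a zero-divisor.

Final answer: YES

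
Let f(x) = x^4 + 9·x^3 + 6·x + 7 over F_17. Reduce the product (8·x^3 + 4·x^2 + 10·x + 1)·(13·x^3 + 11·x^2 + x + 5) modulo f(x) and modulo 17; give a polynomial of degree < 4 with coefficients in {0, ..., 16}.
Multiply as integer polynomials: a · b = 104·x^6 + 140·x^5 + 182·x^4 + 167·x^3 + 41·x^2 + 51·x + 5. Reducing coefficients mod 17: a · b ≡ 2·x^6 + 4·x^5 + 12·x^4 + 14·x^3 + 7·x^2 + 5. Now divide by f(x) = x^4 + 9·x^3 + 6·x + 7 in F_17[x], eliminating the leading term at each step:
  leading term 2·x^6: subtract (2·x^2)·f(x) = 2·x^6 + x^5 + 12·x^3 + 14·x^2, leaving 3·x^5 + 12·x^4 + 2·x^3 + 10·x^2 + 5 (coefficients mod 17)
  leading term 3·x^5: subtract (3·x)·f(x) = 3·x^5 + 10·x^4 + x^2 + 4·x, leaving 2·x^4 + 2·x^3 + 9·x^2 + 13·x + 5 (coefficients mod 17)
  leading term 2·x^4: subtract (2)·f(x) = 2·x^4 + x^3 + 12·x + 14, leaving x^3 + 9·x^2 + x + 8 (coefficients mod 17)
The degree is now < 4, so this is the remainder. Hence a · b ≡ x^3 + 9·x^2 + x + 8 in F_17[x]/(f).

Final answer: a · b ≡ x^3 + 9·x^2 + x + 8 (mod f(x))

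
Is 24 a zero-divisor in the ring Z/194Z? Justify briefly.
YES

gcd(24, 194) = 2 > 1, so 24 is not a unit in Z/194Z. In Z/nZ every nonzero non-unit is a zero-divisor: explicitly, take b = 194/gcd = 97 ≠ 0 (mod 194); then 24·97 = 2328 = 12·194, i.e. 24·97 ≡ 0 (mod 194). So 24 is a zero-divisor.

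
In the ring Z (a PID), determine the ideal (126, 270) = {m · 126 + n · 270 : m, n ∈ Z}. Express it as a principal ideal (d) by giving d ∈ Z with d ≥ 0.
(126, 270) = (18); d = 18

In the PID Z, (a, b) is generated by gcd(a, b). Compute gcd(270, 126) with the extended Euclidean algorithm, tracking rows (r, s, t) with s·270 + t·126 = r:
  row A: (270, 1, 0)   [1·270 + 0·126 = 270]
  row B: (126, 0, 1)   [0·270 + 1·126 = 126]
  270 = 2·126 + 18   → row C = row A − 2·row B = (18, 1, −2)   [check: 1·270 − 2·126 = 18]
  126 = 7·18 + 0   → remainder 0, stop. gcd = 18 (last nonzero row C).
So gcd(126, 270) = 18, with Bézout identity 1·270 − 2·126 = 18. Containment (⊇): the Bézout identity exhibits 18 as an element of (126, 270), giving (18) ⊆ (126, 270). Containment (⊆): since 18 | 126 and 18 | 270 (126 = 18·7, 270 = 18·15), every Z-linear combination of 126 and 270 is divisible by 18, so (126, 270) ⊆ (18). Therefore (126, 270) = (18), d = 18.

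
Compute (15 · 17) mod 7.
3

Reduce the factors first: 15 ≡ 1, 17 ≡ 3 (mod 7), so 15 · 17 ≡ 1 · 3 (mod 7). 1 · 3 = 3. Dividing by 7: 3 = 0·7 + 3. So (15 · 17) mod 7 = 3.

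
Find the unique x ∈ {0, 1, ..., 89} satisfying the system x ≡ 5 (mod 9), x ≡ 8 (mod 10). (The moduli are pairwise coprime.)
The moduli 9, 10 are pairwise coprime, so by the CRT there is a unique solution mod 9·10 = 90.
Solve by successive substitution. Start with x ≡ 5 (mod 9).
  Combine with x ≡ 8 (mod 10): write x = 5 + 9·t and require 5 + 9·t ≡ 8 (mod 10), i.e. 9·t ≡ 8 − 5 ≡ 3 (mod 10). Since 9^(−1) ≡ 9 (mod 10), t ≡ 9·3 ≡ 7 (mod 10). So x ≡ 5 + 9·7 = 68 (mod 90).
Unique solution in [0, 90): x = 68.

Final answer: x ≡ 68 (mod 90); the representative in [0, 90) is 68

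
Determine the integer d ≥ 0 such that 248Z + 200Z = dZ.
(248, 200) = (8); d = 8

In the PID Z, (a, b) is generated by gcd(a, b). Compute gcd(248, 200) with the extended Euclidean algorithm, tracking rows (r, s, t) with s·248 + t·200 = r:
  row A: (248, 1, 0)   [1·248 + 0·200 = 248]
  row B: (200, 0, 1)   [0·248 + 1·200 = 200]
  248 = 1·200 + 48   → row C = row A − 1·row B = (48, 1, −1)   [check: 1·248 − 1·200 = 48]
  200 = 4·48 + 8   → row D = row B − 4·row C = (8, −4, 5)   [check: −4·248 + 5·200 = 8]
  48 = 6·8 + 0   → remainder 0, stop. gcd = 8 (last nonzero row D).
So gcd(248, 200) = 8, with Bézout identity −4·248 + 5·200 = 8. Containment (⊇): the Bézout identity exhibits 8 as an element of (248, 200), giving (8) ⊆ (248, 200). Containment (⊆): since 8 | 248 and 8 | 200 (248 = 8·31, 200 = 8·25), every Z-linear combination of 248 and 200 is divisible by 8, so (248, 200) ⊆ (8). Therefore (248, 200) = (8), d = 8.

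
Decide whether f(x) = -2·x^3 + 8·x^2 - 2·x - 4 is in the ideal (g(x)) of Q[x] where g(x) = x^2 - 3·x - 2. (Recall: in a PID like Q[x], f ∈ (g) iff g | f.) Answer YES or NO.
In Q[x] the ideal (g) consists of all multiples of g, so f ∈ (g) iff g | f, i.e. iff the remainder of f on division by g is 0. Divide f by g (g is monic, so eliminate the leading term of the running remainder at each step):
  leading term -2·x^3: subtract (-2·x)·g(x) = -2·x^3 + 6·x^2 + 4·x, leaving 2·x^2 - 6·x - 4
  leading term 2·x^2: subtract (2)·g(x) = 2·x^2 - 6·x - 4, leaving 0
The remainder is 0, so f(x) = g(x) · h(x) with h(x) = 2 - 2·x. Hence g | f, i.e. f ∈ (g).

Final answer: YES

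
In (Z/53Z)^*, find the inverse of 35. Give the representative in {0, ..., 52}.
35^(−1) ≡ 50 (mod 53)

Apply the extended Euclidean algorithm to (53, 35), tracking rows (r, s, t) with s·53 + t·35 = r. Each division r_prev = q·r_cur + r_new produces the new row as (previous row) − q·(current row):
  row A: (53, 1, 0)   [1·53 + 0·35 = 53]
  row B: (35, 0, 1)   [0·53 + 1·35 = 35]
  53 = 1·35 + 18   → row C = row A − 1·row B = (18, 1, −1)   [check: 1·53 − 1·35 = 18]
  35 = 1·18 + 17   → row D = row B − 1·row C = (17, −1, 2)   [check: −1·53 + 2·35 = 17]
  18 = 1·17 + 1   → row E = row C − 1·row D = (1, 2, −3)   [check: 2·53 − 3·35 = 1]
  17 = 17·1 + 0   → remainder 0, stop. gcd = 1 (last nonzero row E).
The gcd is 1, so 35 is invertible mod 53. The last nonzero row gives 2·53 − 3·35 = 1, so t = −3. So 35^(−1) ≡ −3 ≡ 50 (mod 53). Verify: 35 · 50 = 1750 ≡ 1 (mod 53). ✓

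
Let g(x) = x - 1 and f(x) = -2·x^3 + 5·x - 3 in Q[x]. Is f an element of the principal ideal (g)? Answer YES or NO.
In Q[x] the ideal (g) consists of all multiples of g, so f ∈ (g) iff g | f, i.e. iff the remainder of f on division by g is 0. Divide f by g (g is monic, so eliminate the leading term of the running remainder at each step):
  leading term -2·x^3: subtract (-2·x^2)·g(x) = -2·x^3 + 2·x^2, leaving -2·x^2 + 5·x - 3
  leading term -2·x^2: subtract (-2·x)·g(x) = -2·x^2 + 2·x, leaving 3·x - 3
  leading term 3·x: subtract (3)·g(x) = 3·x - 3, leaving 0
The remainder is 0, so f(x) = g(x) · h(x) with h(x) = -2·x^2 - 2·x + 3. Hence g | f, i.e. f ∈ (g).

Final answer: YES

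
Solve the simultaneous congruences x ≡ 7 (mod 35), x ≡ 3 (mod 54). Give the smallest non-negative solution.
The moduli 35, 54 are pairwise coprime, so by the CRT there is a unique solution mod 35·54 = 1890.
Solve by successive substitution. Start with x ≡ 7 (mod 35).
  Combine with x ≡ 3 (mod 54): write x = 7 + 35·t and require 7 + 35·t ≡ 3 (mod 54), i.e. 35·t ≡ 3 − 7 ≡ 50 (mod 54). Since 35^(−1) ≡ 17 (mod 54), t ≡ 17·50 ≡ 40 (mod 54). So x ≡ 7 + 35·40 = 1407 (mod 1890).
Unique solution in [0, 1890): x = 1407.

Final answer: x ≡ 1407 (mod 1890); the representative in [0, 1890) is 1407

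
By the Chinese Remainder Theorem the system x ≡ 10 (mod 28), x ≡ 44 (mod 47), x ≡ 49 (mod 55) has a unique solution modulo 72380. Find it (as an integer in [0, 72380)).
x ≡ 26834 (mod 72380); the representative in [0, 72380) is 26834

The moduli 28, 47, 55 are pairwise coprime, so by the CRT there is a unique solution mod 28·47·55 = 72380.
Solve by successive substitution. Start with x ≡ 10 (mod 28).
  Combine with x ≡ 44 (mod 47): write x = 10 + 28·t and require 10 + 28·t ≡ 44 (mod 47), i.e. 28·t ≡ 44 − 10 ≡ 34 (mod 47). Since 28^(−1) ≡ 42 (mod 47), t ≡ 42·34 ≡ 18 (mod 47). So x ≡ 10 + 28·18 = 514 (mod 1316).
  Combine with x ≡ 49 (mod 55): write x = 514 + 1316·t and require 514 + 1316·t ≡ 49 (mod 55), i.e. 1316·t ≡ 49 − 514 ≡ 30 (mod 55). Since 1316^(−1) ≡ 41 (mod 55) (1316 ≡ 51 (mod 55)), t ≡ 41·30 ≡ 20 (mod 55). So x ≡ 514 + 1316·20 = 26834 (mod 72380).
Unique solution in [0, 72380): x = 26834.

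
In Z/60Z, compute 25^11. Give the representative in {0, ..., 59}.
Use repeated squaring. Binary(11) = 1011. Walk through the bits of the exponent 11 left-to-right: at each bit after the leading one, square the running value, then multiply by 25 if the bit is 1 (always reducing mod 60):
  bit 1 = 1 (leading): start with 25.
  bit 2 = 0: square 25^2 = 625 ≡ 25 (mod 60).
  bit 3 = 1: square 25^2 = 625 ≡ 25; bit is 1, so multiply 25·25 = 625 ≡ 25 (mod 60).
  bit 4 = 1: square 25^2 = 625 ≡ 25; bit is 1, so multiply 25·25 = 625 ≡ 25 (mod 60).
Final value: 25^11 ≡ 25 (mod 60).

Final answer: 25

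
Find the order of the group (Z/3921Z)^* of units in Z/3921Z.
|(Z/3921Z)^*| = 2612

(Z/3921Z)^* consists of the classes a with gcd(a, 3921) = 1, so its order is φ(3921). φ is multiplicative, with φ(p^e) = p^e − p^(e−1). Factorise 3921 = 3 · 1307. Then
  φ(3921) = (3 − 1) · (1307 − 1) = 2 · 1306 = 2612.
Thus |(Z/3921Z)^*| = 2612.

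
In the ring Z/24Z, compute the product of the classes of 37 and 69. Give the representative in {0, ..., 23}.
Reduce the factors first: 37 ≡ 13, 69 ≡ 21 (mod 24), so 37 · 69 ≡ 13 · 21 (mod 24). 13 · 21 = 273. Dividing by 24: 273 = 11·24 + 9. So (37 · 69) mod 24 = 9.

Final answer: 9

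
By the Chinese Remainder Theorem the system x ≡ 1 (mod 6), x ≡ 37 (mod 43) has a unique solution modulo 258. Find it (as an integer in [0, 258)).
The moduli 6, 43 are pairwise coprime, so by the CRT there is a unique solution mod 6·43 = 258.
Solve by successive substitution. Start with x ≡ 1 (mod 6).
  Combine with x ≡ 37 (mod 43): write x = 1 + 6·t and require 1 + 6·t ≡ 37 (mod 43), i.e. 6·t ≡ 37 − 1 ≡ 36 (mod 43). Since 6^(−1) ≡ 36 (mod 43), t ≡ 36·36 ≡ 6 (mod 43). So x ≡ 1 + 6·6 = 37 (mod 258).
Unique solution in [0, 258): x = 37.

Final answer: x ≡ 37 (mod 258); the representative in [0, 258) is 37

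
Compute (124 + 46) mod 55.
5

Reduce the summands first: 124 ≡ 14 (mod 55), so 124 + 46 ≡ 14 + 46 (mod 55). 14 + 46 = 60; 60 = 1·55 + 5, so (124 + 46) mod 55 = 5.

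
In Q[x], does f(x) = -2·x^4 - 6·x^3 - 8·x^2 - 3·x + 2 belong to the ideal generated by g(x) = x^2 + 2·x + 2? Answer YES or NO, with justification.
In Q[x] the ideal (g) consists of all multiples of g, so f ∈ (g) iff g | f, i.e. iff the remainder of f on division by g is 0. Divide f by g (g is monic, so eliminate the leading term of the running remainder at each step):
  leading term -2·x^4: subtract (-2·x^2)·g(x) = -2·x^4 - 4·x^3 - 4·x^2, leaving -2·x^3 - 4·x^2 - 3·x + 2
  leading term -2·x^3: subtract (-2·x)·g(x) = -2·x^3 - 4·x^2 - 4·x, leaving x + 2
The remainder r(x) = x + 2 ≠ 0 (and deg r < deg g), so g ∤ f, i.e. f ∉ (g).

Final answer: NO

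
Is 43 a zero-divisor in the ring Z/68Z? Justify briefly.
gcd(43, 68) = 1, so 43 is a unit in Z/68Z (it has a multiplicative inverse). A unit cannot be a zero-divisor: if 43·b ≡ 0 then multiplying both sides by 43^(−1) gives b ≡ 0. So 43 is not a zero-divisor.

Final answer: NO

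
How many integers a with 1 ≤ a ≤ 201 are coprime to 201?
132

The number of a ∈ {1, ..., 201} with gcd(a, 201) = 1 is by definition Euler's totient φ(201). φ is multiplicative, with φ(p^e) = p^e − p^(e−1). Factorise 201 = 3 · 67. Then
  φ(201) = (3 − 1) · (67 − 1) = 2 · 66 = 132.
So there are 132 such integers.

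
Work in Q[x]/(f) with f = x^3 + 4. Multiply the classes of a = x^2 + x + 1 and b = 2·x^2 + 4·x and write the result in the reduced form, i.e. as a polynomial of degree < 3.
First multiply in Q[x] without reducing: a · b = 2·x^4 + 6·x^3 + 6·x^2 + 4·x. Now divide by f(x) = x^3 + 4, eliminating the leading term at each step:
  leading term 2·x^4: subtract (2·x)·f(x) = 2·x^4 + 8·x, leaving 6·x^3 + 6·x^2 - 4·x
  leading term 6·x^3: subtract (6)·f(x) = 6·x^3 + 24, leaving 6·x^2 - 4·x - 24
The degree is now < 3, so this is the remainder. Hence a · b ≡ 6·x^2 - 4·x - 24 in Q[x]/(f).

Final answer: a · b ≡ 6·x^2 - 4·x - 24 (mod f(x))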